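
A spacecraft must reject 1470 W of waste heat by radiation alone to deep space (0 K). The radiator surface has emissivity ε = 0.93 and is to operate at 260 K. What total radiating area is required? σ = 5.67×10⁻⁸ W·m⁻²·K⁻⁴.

P = εσA T⁴ ⇒ A = P/(εσT⁴).
T⁴ = 4.570×10⁹ K⁴.
A = 1470/(0.93 × 5.67×10⁻⁸ × 4.570×10⁹).

A ≈ 6.10 m²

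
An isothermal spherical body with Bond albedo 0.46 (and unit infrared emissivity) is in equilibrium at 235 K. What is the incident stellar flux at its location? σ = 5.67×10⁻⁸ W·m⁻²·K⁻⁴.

S ≈ 1280 W/m²

(1−a)S·πr² = σ·4πr²·T⁴ ⇒ S = 4σT⁴/(1−a).
S = 4·5.67×10⁻⁸·3.050×10⁹/0.540.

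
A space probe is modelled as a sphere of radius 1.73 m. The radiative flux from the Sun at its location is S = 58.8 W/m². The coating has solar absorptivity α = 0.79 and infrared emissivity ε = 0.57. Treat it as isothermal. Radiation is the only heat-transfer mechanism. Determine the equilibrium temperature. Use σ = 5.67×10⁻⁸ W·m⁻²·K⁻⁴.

T ≈ 138 K

At equilibrium, absorbed power = emitted power.
Absorbing cross-section = πr² = 9.402 m²; emitting surface = 4πr² = 37.61 m² (ratio 4).
αS·A_cross = εσ·A_surf·T⁴  ⇒  T⁴ = αS/(ε·4σ).
T⁴ = 0.790·58.8/(0.57·4·5.67×10⁻⁸) = 3.593×10⁸ K⁴.
T = (3.593×10⁸)^(1/4).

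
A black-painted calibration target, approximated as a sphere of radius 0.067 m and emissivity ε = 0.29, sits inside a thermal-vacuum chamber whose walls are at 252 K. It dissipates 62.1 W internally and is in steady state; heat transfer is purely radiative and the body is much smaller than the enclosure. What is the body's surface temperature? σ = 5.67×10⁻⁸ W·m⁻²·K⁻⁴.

For a small grey body in a large enclosure, net radiated power = εσA(T⁴ − T_w⁴).
Steady state: P = εσA(T⁴ − T_w⁴) with A = 4πr² = 0.05641 m².
T⁴ = P/(εσA) + T_w⁴ = 62.1/(0.29·5.67×10⁻⁸·0.05641) + (252)⁴
    = 6.695×10¹⁰ + 4.033×10⁹ = 7.098×10¹⁰ K⁴.

T ≈ 516 K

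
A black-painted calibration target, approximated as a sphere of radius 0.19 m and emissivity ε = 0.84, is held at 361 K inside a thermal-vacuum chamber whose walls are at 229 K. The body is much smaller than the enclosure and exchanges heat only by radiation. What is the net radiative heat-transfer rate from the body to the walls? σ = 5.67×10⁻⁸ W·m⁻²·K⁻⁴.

P_net ≈ 308 W

For a small grey body in a large enclosure: P_net = εσA(T_body⁴ − T_wall⁴).
A = 4πr² = 0.4536 m²; T_body⁴ − T_wall⁴ = 1.698×10¹⁰ − 2.750×10⁹ = 1.423×10¹⁰ K⁴.
|P_net| = 0.84·5.67×10⁻⁸·0.4536·1.423×10¹⁰.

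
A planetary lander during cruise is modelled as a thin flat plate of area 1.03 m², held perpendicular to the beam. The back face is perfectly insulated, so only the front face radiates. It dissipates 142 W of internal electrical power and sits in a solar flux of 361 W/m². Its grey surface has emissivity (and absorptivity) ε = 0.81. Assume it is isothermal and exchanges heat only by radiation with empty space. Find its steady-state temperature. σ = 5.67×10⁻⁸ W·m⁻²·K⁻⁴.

T ≈ 311 K

At steady state, absorbed solar power + internal power = radiated power.
Absorbed: α·S·A_cross = 0.81·361·1.030 = 301.2 W (cross-section A).
Total input = 301.2 + 142 = 443.2 W.
Radiated: εσ·A_surf·T⁴ with A_surf = A = 1.030 m².
T⁴ = 443.2/(0.81·5.67×10⁻⁸·1.030) = 9.369×10⁹ K⁴.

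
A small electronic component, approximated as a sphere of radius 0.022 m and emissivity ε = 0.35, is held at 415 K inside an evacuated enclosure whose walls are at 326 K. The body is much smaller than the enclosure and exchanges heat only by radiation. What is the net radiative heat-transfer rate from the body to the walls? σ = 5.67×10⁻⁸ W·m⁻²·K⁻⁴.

P_net ≈ 2.22 W

For a small grey body in a large enclosure: P_net = εσA(T_body⁴ − T_wall⁴).
A = 4πr² = 0.006082 m²; T_body⁴ − T_wall⁴ = 2.966×10¹⁰ − 1.129×10¹⁰ = 1.837×10¹⁰ K⁴.
|P_net| = 0.35·5.67×10⁻⁸·0.006082·1.837×10¹⁰.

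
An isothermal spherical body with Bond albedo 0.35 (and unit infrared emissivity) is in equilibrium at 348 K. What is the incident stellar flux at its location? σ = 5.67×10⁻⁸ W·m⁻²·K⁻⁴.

S ≈ 5120 W/m²

(1−a)S·πr² = σ·4πr²·T⁴ ⇒ S = 4σT⁴/(1−a).
S = 4·5.67×10⁻⁸·1.467×10¹⁰/0.650.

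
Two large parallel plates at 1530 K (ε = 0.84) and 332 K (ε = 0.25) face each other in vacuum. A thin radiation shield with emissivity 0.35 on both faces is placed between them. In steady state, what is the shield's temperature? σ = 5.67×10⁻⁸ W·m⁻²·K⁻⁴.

In steady state the net flux on the hot side equals that on the cold side.
σ(T₁⁴−T_s⁴)/D₁ = σ(T_s⁴−T₂⁴)/D₂, with D₁ = 1/ε₁+1/ε_s−1 = 3.048, D₂ = 1/ε_s+1/ε₂−1 = 5.857.
Solve for T_s⁴: T_s⁴ = (D₂·T₁⁴ + D₁·T₂⁴)/(D₁+D₂) = 3.609×10¹² K⁴.

T_s ≈ 1380 K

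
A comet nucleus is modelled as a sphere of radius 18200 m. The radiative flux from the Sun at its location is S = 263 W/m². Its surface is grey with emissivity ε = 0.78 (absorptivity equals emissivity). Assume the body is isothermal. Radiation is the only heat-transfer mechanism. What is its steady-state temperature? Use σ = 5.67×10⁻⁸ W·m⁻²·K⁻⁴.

At equilibrium, absorbed power = emitted power.
Absorbing cross-section = πr² = 1.041×10⁹ m²; emitting surface = 4πr² = 4.162×10⁹ m² (ratio 4).
εS·A_cross = εσ·A_surf·T⁴  ⇒  T⁴ = S/(4σ)   (ε cancels).
T⁴ = 263/(4·5.67×10⁻⁸) = 1.160×10⁹ K⁴.
T = (1.160×10⁹)^(1/4).

T ≈ 185 K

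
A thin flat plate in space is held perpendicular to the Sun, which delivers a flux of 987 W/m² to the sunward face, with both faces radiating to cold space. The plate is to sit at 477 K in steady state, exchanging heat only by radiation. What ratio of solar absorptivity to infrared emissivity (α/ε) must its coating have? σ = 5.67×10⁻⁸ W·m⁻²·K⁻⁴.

Balance: αS·A = εσ·2A·T⁴ ⇒ α/ε = 2σT⁴/S.
α/ε = 2·5.67×10⁻⁸·(477)⁴/987 = 2·5.67×10⁻⁸·5.177×10¹⁰/987.

α/ε ≈ 5.95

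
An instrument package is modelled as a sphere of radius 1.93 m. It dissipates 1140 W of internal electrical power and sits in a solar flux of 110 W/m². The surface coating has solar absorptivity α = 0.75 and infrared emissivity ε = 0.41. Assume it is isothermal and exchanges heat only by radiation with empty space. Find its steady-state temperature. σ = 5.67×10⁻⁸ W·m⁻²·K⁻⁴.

T ≈ 210 K

At steady state, absorbed solar power + internal power = radiated power.
Absorbed: α·S·A_cross = 0.75·110·11.70 = 965.4 W (cross-section πr²).
Total input = 965.4 + 1140 = 2105 W.
Radiated: εσ·A_surf·T⁴ with A_surf = 4πr² = 46.81 m².
T⁴ = 2105/(0.41·5.67×10⁻⁸·46.81) = 1.935×10⁹ K⁴.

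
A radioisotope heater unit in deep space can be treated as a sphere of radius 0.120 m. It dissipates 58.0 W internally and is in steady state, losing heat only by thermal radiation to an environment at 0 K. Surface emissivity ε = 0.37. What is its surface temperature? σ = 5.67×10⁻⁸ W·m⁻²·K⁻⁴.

T ≈ 352 K

Steady state: internal power = radiated power, P = εσA T⁴.
Radiating area A = 4πr² = 0.1810 m².
T⁴ = P/(εσA) = 58.0/(0.37·5.67×10⁻⁸·0.1810) = 1.528×10¹⁰ K⁴.
T = (1.528×10¹⁰)^(1/4).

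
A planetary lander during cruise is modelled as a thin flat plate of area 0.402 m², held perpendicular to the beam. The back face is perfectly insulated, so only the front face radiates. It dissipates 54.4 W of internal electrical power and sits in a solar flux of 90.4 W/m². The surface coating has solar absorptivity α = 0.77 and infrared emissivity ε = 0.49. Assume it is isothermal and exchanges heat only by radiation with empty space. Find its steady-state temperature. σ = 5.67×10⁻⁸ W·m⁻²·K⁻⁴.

T ≈ 293 K

At steady state, absorbed solar power + internal power = radiated power.
Absorbed: α·S·A_cross = 0.77·90.4·0.4020 = 27.98 W (cross-section A).
Total input = 27.98 + 54.4 = 82.38 W.
Radiated: εσ·A_surf·T⁴ with A_surf = A = 0.4020 m².
T⁴ = 82.38/(0.49·5.67×10⁻⁸·0.4020) = 7.376×10⁹ K⁴.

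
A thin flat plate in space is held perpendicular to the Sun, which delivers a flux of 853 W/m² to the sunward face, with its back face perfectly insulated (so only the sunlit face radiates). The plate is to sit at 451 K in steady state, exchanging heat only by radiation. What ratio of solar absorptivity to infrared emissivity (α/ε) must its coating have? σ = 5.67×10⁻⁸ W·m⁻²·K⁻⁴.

Balance: αS·A = εσ·1A·T⁴ ⇒ α/ε = σT⁴/S.
α/ε = 5.67×10⁻⁸·(451)⁴/853 = 5.67×10⁻⁸·4.137×10¹⁰/853.

α/ε ≈ 2.75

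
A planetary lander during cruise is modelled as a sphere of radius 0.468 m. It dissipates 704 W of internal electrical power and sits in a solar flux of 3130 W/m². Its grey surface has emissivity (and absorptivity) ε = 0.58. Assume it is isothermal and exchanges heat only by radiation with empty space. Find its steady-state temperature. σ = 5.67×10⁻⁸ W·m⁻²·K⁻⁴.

T ≈ 383 K

At steady state, absorbed solar power + internal power = radiated power.
Absorbed: α·S·A_cross = 0.58·3130·0.6881 = 1249 W (cross-section πr²).
Total input = 1249 + 704 = 1953 W.
Radiated: εσ·A_surf·T⁴ with A_surf = 4πr² = 2.752 m².
T⁴ = 1953/(0.58·5.67×10⁻⁸·2.752) = 2.158×10¹⁰ K⁴.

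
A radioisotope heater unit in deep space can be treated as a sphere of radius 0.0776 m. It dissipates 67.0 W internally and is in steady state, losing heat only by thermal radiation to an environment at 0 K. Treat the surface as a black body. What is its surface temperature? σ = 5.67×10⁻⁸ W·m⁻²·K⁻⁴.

Steady state: internal power = radiated power, P = εσA T⁴.
Radiating area A = 4πr² = 0.07567 m².
T⁴ = P/(εσA) = 67.0/(1.0·5.67×10⁻⁸·0.07567) = 1.562×10¹⁰ K⁴.
T = (1.562×10¹⁰)^(1/4).

T ≈ 354 K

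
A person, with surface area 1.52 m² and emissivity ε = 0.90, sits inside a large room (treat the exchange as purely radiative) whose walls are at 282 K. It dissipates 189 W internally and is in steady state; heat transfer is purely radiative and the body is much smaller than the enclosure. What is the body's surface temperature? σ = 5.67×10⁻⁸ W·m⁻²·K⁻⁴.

T ≈ 306 K

For a small grey body in a large enclosure, net radiated power = εσA(T⁴ − T_w⁴).
Steady state: P = εσA(T⁴ − T_w⁴) with A = 1.52 m².
T⁴ = P/(εσA) + T_w⁴ = 189/(0.90·5.67×10⁻⁸·1.520) + (282)⁴
    = 2.437×10⁹ + 6.324×10⁹ = 8.761×10⁹ K⁴.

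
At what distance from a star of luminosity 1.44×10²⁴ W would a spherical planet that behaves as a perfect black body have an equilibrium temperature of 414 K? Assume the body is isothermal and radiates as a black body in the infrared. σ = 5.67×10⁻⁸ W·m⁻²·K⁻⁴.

For an isothermal black-emitting sphere, (1−a)S·πr² = σ·4πr²·T⁴ ⇒ S = 4σT⁴/(1−a).
S = 4·5.67×10⁻⁸·(414)⁴/1.00 = 6663 W/m².
Flux falls as S = L/(4πd²), so d = √(L/(4πS)) = √(1.44×10²⁴/(4π·6663)).

d ≈ 4.15×10⁹ m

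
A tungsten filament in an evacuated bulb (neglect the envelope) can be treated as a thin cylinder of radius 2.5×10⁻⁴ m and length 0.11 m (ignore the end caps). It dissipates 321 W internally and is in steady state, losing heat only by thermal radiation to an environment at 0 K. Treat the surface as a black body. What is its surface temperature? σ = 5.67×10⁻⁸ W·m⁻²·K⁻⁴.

T ≈ 2390 K

Steady state: internal power = radiated power, P = εσA T⁴.
Radiating area A = 2πrL = 1.728×10⁻⁴ m².
T⁴ = P/(εσA) = 321/(1.0·5.67×10⁻⁸·1.728×10⁻⁴) = 3.276×10¹³ K⁴.
T = (3.276×10¹³)^(1/4).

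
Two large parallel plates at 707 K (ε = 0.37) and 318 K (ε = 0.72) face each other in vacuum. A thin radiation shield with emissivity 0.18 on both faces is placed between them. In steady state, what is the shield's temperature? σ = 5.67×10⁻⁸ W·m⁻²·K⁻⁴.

In steady state the net flux on the hot side equals that on the cold side.
σ(T₁⁴−T_s⁴)/D₁ = σ(T_s⁴−T₂⁴)/D₂, with D₁ = 1/ε₁+1/ε_s−1 = 7.258, D₂ = 1/ε_s+1/ε₂−1 = 5.944.
Solve for T_s⁴: T_s⁴ = (D₂·T₁⁴ + D₁·T₂⁴)/(D₁+D₂) = 1.181×10¹¹ K⁴.

T_s ≈ 586 K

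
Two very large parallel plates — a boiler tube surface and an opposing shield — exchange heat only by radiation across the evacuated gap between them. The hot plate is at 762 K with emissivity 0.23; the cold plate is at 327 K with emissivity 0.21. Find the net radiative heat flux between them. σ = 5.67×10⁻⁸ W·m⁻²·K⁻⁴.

For two infinite grey parallel plates, q = σ(T₁⁴ − T₂⁴)/(1/ε₁ + 1/ε₂ − 1).
T₁⁴ − T₂⁴ = 3.371×10¹¹ − 1.143×10¹⁰ = 3.257×10¹¹ K⁴.
1/ε₁ + 1/ε₂ − 1 = 4.348 + 4.762 − 1 = 8.110.
q = 5.67×10⁻⁸ × 3.257×10¹¹ / 8.110.

q ≈ 2280 W/m²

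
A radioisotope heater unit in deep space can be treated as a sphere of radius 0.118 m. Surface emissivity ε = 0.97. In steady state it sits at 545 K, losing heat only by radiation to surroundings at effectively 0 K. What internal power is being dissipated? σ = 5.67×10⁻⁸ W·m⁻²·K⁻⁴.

Steady state: P = εσA T⁴.
A = 4πr² = 0.1750 m²; T⁴ = (545)⁴ = 8.822×10¹⁰ K⁴.
P = 0.97 × 5.67×10⁻⁸ × 0.1750 × 8.822×10¹⁰.

P ≈ 849 W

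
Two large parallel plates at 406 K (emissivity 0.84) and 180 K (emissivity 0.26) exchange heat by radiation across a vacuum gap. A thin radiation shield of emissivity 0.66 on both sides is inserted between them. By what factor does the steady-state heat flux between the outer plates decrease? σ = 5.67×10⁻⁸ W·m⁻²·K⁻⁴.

Without shield: q₀ = σΔ(T⁴)/(1/ε₁+1/ε₂−1) with denominator 4.037.
With shield the two gaps are in series; the resistances add: (1/ε₁+1/ε_s−1)+(1/ε_s+1/ε₂−1) = 1.706+4.361 = 6.067.
Heat-flux ratio q₀/q = 6.067/4.037.

factor ≈ 1.50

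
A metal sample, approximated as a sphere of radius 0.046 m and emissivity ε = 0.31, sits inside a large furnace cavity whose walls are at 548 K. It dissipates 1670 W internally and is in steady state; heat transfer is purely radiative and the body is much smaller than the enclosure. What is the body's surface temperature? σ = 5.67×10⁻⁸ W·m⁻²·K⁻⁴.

T ≈ 1380 K

For a small grey body in a large enclosure, net radiated power = εσA(T⁴ − T_w⁴).
Steady state: P = εσA(T⁴ − T_w⁴) with A = 4πr² = 0.02659 m².
T⁴ = P/(εσA) + T_w⁴ = 1670/(0.31·5.67×10⁻⁸·0.02659) + (548)⁴
    = 3.573×10¹² + 9.018×10¹⁰ = 3.663×10¹² K⁴.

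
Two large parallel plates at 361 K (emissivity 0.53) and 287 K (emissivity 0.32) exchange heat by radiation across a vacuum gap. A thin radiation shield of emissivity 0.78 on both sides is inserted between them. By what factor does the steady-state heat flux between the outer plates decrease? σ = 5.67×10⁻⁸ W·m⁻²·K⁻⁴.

Without shield: q₀ = σΔ(T⁴)/(1/ε₁+1/ε₂−1) with denominator 4.012.
With shield the two gaps are in series; the resistances add: (1/ε₁+1/ε_s−1)+(1/ε_s+1/ε₂−1) = 2.169+3.407 = 5.576.
Heat-flux ratio q₀/q = 5.576/4.012.

factor ≈ 1.39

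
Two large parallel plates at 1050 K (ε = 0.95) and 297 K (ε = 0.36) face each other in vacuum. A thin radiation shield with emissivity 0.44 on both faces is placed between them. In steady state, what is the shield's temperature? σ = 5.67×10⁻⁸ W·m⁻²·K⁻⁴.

T_s ≈ 938 K

In steady state the net flux on the hot side equals that on the cold side.
σ(T₁⁴−T_s⁴)/D₁ = σ(T_s⁴−T₂⁴)/D₂, with D₁ = 1/ε₁+1/ε_s−1 = 2.325, D₂ = 1/ε_s+1/ε₂−1 = 4.051.
Solve for T_s⁴: T_s⁴ = (D₂·T₁⁴ + D₁·T₂⁴)/(D₁+D₂) = 7.750×10¹¹ K⁴.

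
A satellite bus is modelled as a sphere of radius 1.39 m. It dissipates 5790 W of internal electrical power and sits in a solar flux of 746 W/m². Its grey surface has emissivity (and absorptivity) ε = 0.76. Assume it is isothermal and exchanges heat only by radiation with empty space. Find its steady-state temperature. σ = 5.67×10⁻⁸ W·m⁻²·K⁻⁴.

At steady state, absorbed solar power + internal power = radiated power.
Absorbed: α·S·A_cross = 0.76·746·6.070 = 3441 W (cross-section πr²).
Total input = 3441 + 5790 = 9231 W.
Radiated: εσ·A_surf·T⁴ with A_surf = 4πr² = 24.28 m².
T⁴ = 9231/(0.76·5.67×10⁻⁸·24.28) = 8.823×10⁹ K⁴.

T ≈ 306 K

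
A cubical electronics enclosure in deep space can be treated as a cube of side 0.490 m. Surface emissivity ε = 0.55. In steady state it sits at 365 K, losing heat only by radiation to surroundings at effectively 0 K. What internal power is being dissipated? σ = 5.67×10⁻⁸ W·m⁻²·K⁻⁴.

P ≈ 797 W

Steady state: P = εσA T⁴.
A = 6L² = 1.441 m²; T⁴ = (365)⁴ = 1.775×10¹⁰ K⁴.
P = 0.55 × 5.67×10⁻⁸ × 1.441 × 1.775×10¹⁰.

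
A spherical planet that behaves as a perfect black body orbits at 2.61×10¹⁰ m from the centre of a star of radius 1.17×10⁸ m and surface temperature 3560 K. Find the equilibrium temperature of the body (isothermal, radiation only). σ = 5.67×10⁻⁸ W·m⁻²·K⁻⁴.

T ≈ 169 K

The star's surface emits σT_*⁴; at distance d the flux is S = σT_*⁴(R_*/d)².
S = 5.67×10⁻⁸·(3560)⁴·(1.17×10⁸/2.61×10¹⁰)² = 183.0 W/m².
For an isothermal sphere T⁴ = (1−a)S/(4σ) = 8.069×10⁸ K⁴.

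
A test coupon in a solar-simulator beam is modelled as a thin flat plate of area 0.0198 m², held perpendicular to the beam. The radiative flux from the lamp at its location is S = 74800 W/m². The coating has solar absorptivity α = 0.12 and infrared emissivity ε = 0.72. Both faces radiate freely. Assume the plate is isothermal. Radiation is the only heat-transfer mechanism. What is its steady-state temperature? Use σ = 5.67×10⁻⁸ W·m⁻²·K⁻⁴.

T ≈ 576 K

At equilibrium, absorbed power = emitted power.
Absorbing cross-section = A = 0.01980 m²; emitting surface = 2A = 0.03960 m² (ratio 2).
αS·A_cross = εσ·A_surf·T⁴  ⇒  T⁴ = αS/(ε·2σ).
T⁴ = 0.120·74800/(0.72·2·5.67×10⁻⁸) = 1.099×10¹¹ K⁴.
T = (1.099×10¹¹)^(1/4).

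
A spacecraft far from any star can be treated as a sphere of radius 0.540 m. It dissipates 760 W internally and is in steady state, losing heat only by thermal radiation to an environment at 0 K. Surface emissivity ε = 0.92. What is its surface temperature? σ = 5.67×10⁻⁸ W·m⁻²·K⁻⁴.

Steady state: internal power = radiated power, P = εσA T⁴.
Radiating area A = 4πr² = 3.664 m².
T⁴ = P/(εσA) = 760/(0.92·5.67×10⁻⁸·3.664) = 3.976×10⁹ K⁴.
T = (3.976×10⁹)^(1/4).

T ≈ 251 K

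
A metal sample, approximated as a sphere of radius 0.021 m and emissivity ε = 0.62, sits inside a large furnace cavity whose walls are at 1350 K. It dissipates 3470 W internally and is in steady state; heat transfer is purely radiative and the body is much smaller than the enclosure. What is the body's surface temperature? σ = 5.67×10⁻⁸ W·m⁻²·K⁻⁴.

T ≈ 2140 K

For a small grey body in a large enclosure, net radiated power = εσA(T⁴ − T_w⁴).
Steady state: P = εσA(T⁴ − T_w⁴) with A = 4πr² = 0.005542 m².
T⁴ = P/(εσA) + T_w⁴ = 3470/(0.62·5.67×10⁻⁸·0.005542) + (1350)⁴
    = 1.781×10¹³ + 3.322×10¹² = 2.113×10¹³ K⁴.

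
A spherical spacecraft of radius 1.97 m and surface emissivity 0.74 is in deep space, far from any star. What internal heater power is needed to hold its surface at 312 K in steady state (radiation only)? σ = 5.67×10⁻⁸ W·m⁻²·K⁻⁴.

P ≈ 19400 W

P = εσ·4πr²·T⁴.
4πr² = 48.77 m²; T⁴ = 9.476×10⁹ K⁴.
P = 0.74·5.67×10⁻⁸·48.77·9.476×10⁹.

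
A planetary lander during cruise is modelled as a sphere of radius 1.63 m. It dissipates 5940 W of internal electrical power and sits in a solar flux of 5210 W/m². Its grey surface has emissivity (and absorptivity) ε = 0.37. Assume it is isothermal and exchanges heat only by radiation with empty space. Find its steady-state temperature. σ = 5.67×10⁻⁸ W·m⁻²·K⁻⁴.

T ≈ 421 K

At steady state, absorbed solar power + internal power = radiated power.
Absorbed: α·S·A_cross = 0.37·5210·8.347 = 16090 W (cross-section πr²).
Total input = 16090 + 5940 = 22030 W.
Radiated: εσ·A_surf·T⁴ with A_surf = 4πr² = 33.39 m².
T⁴ = 22030/(0.37·5.67×10⁻⁸·33.39) = 3.145×10¹⁰ K⁴.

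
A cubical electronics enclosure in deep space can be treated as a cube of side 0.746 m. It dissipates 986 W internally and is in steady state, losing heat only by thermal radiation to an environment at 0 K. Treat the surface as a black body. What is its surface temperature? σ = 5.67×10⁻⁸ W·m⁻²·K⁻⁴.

T ≈ 269 K

Steady state: internal power = radiated power, P = εσA T⁴.
Radiating area A = 6L² = 3.339 m².
T⁴ = P/(εσA) = 986/(1.0·5.67×10⁻⁸·3.339) = 5.208×10⁹ K⁴.
T = (5.208×10⁹)^(1/4).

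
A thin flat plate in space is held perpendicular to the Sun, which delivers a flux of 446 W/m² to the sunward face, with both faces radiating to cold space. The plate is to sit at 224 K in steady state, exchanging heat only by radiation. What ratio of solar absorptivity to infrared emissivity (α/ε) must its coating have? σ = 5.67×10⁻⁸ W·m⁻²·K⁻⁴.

α/ε ≈ 0.640

Balance: αS·A = εσ·2A·T⁴ ⇒ α/ε = 2σT⁴/S.
α/ε = 2·5.67×10⁻⁸·(224)⁴/446 = 2·5.67×10⁻⁸·2.518×10⁹/446.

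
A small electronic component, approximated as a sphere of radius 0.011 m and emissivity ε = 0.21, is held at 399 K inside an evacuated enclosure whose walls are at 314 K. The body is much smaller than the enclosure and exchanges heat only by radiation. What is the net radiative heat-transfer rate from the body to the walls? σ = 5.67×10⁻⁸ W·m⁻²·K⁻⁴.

For a small grey body in a large enclosure: P_net = εσA(T_body⁴ − T_wall⁴).
A = 4πr² = 0.001521 m²; T_body⁴ − T_wall⁴ = 2.534×10¹⁰ − 9.721×10⁹ = 1.562×10¹⁰ K⁴.
|P_net| = 0.21·5.67×10⁻⁸·0.001521·1.562×10¹⁰.

P_net ≈ 0.283 W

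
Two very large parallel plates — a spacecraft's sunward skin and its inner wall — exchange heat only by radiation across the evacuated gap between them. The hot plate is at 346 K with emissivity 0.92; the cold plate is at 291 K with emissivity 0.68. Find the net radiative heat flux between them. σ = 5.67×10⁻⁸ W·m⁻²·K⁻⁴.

For two infinite grey parallel plates, q = σ(T₁⁴ − T₂⁴)/(1/ε₁ + 1/ε₂ − 1).
T₁⁴ − T₂⁴ = 1.433×10¹⁰ − 7.171×10⁹ = 7.161×10⁹ K⁴.
1/ε₁ + 1/ε₂ − 1 = 1.087 + 1.471 − 1 = 1.558.
q = 5.67×10⁻⁸ × 7.161×10⁹ / 1.558.

q ≈ 261 W/m²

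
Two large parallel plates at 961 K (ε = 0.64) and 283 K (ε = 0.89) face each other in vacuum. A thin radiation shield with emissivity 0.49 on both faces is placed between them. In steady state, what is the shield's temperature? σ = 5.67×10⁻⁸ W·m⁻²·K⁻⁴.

In steady state the net flux on the hot side equals that on the cold side.
σ(T₁⁴−T_s⁴)/D₁ = σ(T_s⁴−T₂⁴)/D₂, with D₁ = 1/ε₁+1/ε_s−1 = 2.603, D₂ = 1/ε_s+1/ε₂−1 = 2.164.
Solve for T_s⁴: T_s⁴ = (D₂·T₁⁴ + D₁·T₂⁴)/(D₁+D₂) = 3.907×10¹¹ K⁴.

T_s ≈ 791 K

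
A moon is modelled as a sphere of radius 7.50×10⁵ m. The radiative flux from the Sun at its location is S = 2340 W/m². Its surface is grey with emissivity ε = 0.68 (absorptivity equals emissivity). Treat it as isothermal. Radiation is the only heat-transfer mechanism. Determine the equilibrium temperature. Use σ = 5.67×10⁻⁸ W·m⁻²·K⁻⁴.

At equilibrium, absorbed power = emitted power.
Absorbing cross-section = πr² = 1.767×10¹² m²; emitting surface = 4πr² = 7.069×10¹² m² (ratio 4).
εS·A_cross = εσ·A_surf·T⁴  ⇒  T⁴ = S/(4σ)   (ε cancels).
T⁴ = 2340/(4·5.67×10⁻⁸) = 1.032×10¹⁰ K⁴.
T = (1.032×10¹⁰)^(1/4).

T ≈ 319 K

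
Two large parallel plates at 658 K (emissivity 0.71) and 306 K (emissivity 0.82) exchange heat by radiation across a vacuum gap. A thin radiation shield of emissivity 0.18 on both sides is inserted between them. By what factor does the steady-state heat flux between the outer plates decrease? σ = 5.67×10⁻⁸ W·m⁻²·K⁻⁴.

factor ≈ 7.21

Without shield: q₀ = σΔ(T⁴)/(1/ε₁+1/ε₂−1) with denominator 1.628.
With shield the two gaps are in series; the resistances add: (1/ε₁+1/ε_s−1)+(1/ε_s+1/ε₂−1) = 5.964+5.775 = 11.74.
Heat-flux ratio q₀/q = 11.74/1.628.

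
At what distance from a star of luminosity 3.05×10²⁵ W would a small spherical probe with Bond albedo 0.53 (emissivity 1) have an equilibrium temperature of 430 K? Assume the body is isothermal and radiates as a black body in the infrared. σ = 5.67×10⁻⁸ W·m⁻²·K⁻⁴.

For an isothermal black-emitting sphere, (1−a)S·πr² = σ·4πr²·T⁴ ⇒ S = 4σT⁴/(1−a).
S = 4·5.67×10⁻⁸·(430)⁴/0.470 = 16500 W/m².
Flux falls as S = L/(4πd²), so d = √(L/(4πS)) = √(3.05×10²⁵/(4π·16500)).

d ≈ 1.21×10¹⁰ m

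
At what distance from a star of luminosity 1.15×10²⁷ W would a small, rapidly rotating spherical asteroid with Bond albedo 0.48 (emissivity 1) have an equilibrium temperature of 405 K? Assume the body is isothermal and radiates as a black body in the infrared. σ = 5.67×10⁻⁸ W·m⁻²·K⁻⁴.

d ≈ 8.83×10¹⁰ m

For an isothermal black-emitting sphere, (1−a)S·πr² = σ·4πr²·T⁴ ⇒ S = 4σT⁴/(1−a).
S = 4·5.67×10⁻⁸·(405)⁴/0.520 = 11730 W/m².
Flux falls as S = L/(4πd²), so d = √(L/(4πS)) = √(1.15×10²⁷/(4π·11730)).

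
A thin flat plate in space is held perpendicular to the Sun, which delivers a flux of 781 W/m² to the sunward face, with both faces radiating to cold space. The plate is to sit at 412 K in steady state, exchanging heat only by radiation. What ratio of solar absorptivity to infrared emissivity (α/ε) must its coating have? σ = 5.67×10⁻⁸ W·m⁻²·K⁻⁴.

α/ε ≈ 4.18

Balance: αS·A = εσ·2A·T⁴ ⇒ α/ε = 2σT⁴/S.
α/ε = 2·5.67×10⁻⁸·(412)⁴/781 = 2·5.67×10⁻⁸·2.881×10¹⁰/781.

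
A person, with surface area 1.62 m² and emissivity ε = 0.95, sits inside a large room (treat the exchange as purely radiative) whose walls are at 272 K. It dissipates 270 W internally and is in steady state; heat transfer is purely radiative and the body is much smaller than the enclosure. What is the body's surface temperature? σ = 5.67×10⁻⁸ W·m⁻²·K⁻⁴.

For a small grey body in a large enclosure, net radiated power = εσA(T⁴ − T_w⁴).
Steady state: P = εσA(T⁴ − T_w⁴) with A = 1.62 m².
T⁴ = P/(εσA) + T_w⁴ = 270/(0.95·5.67×10⁻⁸·1.620) + (272)⁴
    = 3.094×10⁹ + 5.474×10⁹ = 8.568×10⁹ K⁴.

T ≈ 304 K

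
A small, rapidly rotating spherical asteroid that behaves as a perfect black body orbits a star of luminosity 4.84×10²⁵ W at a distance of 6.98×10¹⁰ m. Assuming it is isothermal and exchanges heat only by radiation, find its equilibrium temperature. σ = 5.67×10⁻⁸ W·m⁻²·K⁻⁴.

T ≈ 243 K

First find the stellar flux at distance d: S = L/(4πd²) = 4.84×10²⁵/(4π·(6.98×10¹⁰)²) = 790.5 W/m².
For an isothermal sphere, absorbed (1−a)S·πr² = emitted σ·4πr²·T⁴, so T⁴ = (1−a)S/(4σ).
T⁴ = 1.00·790.5/(4·5.67×10⁻⁸) = 3.486×10⁹ K⁴.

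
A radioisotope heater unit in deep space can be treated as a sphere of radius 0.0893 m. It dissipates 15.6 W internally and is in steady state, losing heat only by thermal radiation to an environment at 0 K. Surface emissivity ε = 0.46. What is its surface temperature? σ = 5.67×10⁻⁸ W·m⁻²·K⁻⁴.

T ≈ 278 K

Steady state: internal power = radiated power, P = εσA T⁴.
Radiating area A = 4πr² = 0.1002 m².
T⁴ = P/(εσA) = 15.6/(0.46·5.67×10⁻⁸·0.1002) = 5.969×10⁹ K⁴.
T = (5.969×10⁹)^(1/4).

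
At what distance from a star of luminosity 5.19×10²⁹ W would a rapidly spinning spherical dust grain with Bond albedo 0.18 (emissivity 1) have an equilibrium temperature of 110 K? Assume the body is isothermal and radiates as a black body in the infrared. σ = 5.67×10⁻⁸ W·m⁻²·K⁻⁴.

d ≈ 3.19×10¹³ m

For an isothermal black-emitting sphere, (1−a)S·πr² = σ·4πr²·T⁴ ⇒ S = 4σT⁴/(1−a).
S = 4·5.67×10⁻⁸·(110)⁴/0.820 = 40.49 W/m².
Flux falls as S = L/(4πd²), so d = √(L/(4πS)) = √(5.19×10²⁹/(4π·40.49)).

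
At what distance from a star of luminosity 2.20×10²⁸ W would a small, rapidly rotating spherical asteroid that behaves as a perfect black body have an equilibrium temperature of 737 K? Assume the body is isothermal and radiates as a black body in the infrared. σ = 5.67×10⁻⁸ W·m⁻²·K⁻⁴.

For an isothermal black-emitting sphere, (1−a)S·πr² = σ·4πr²·T⁴ ⇒ S = 4σT⁴/(1−a).
S = 4·5.67×10⁻⁸·(737)⁴/1.00 = 66910 W/m².
Flux falls as S = L/(4πd²), so d = √(L/(4πS)) = √(2.20×10²⁸/(4π·66910)).

d ≈ 1.62×10¹¹ m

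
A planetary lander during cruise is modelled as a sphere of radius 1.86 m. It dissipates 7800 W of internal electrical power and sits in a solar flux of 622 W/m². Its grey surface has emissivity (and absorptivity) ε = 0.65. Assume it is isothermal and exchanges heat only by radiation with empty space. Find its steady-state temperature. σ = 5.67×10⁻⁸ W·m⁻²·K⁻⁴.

T ≈ 295 K

At steady state, absorbed solar power + internal power = radiated power.
Absorbed: α·S·A_cross = 0.65·622·10.87 = 4394 W (cross-section πr²).
Total input = 4394 + 7800 = 12190 W.
Radiated: εσ·A_surf·T⁴ with A_surf = 4πr² = 43.47 m².
T⁴ = 12190/(0.65·5.67×10⁻⁸·43.47) = 7.611×10⁹ K⁴.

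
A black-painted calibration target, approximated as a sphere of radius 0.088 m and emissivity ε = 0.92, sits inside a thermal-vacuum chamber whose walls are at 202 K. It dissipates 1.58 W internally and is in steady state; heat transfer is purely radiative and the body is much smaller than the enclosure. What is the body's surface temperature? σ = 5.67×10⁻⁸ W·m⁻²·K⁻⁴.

For a small grey body in a large enclosure, net radiated power = εσA(T⁴ − T_w⁴).
Steady state: P = εσA(T⁴ − T_w⁴) with A = 4πr² = 0.09731 m².
T⁴ = P/(εσA) + T_w⁴ = 1.58/(0.92·5.67×10⁻⁸·0.09731) + (202)⁴
    = 3.113×10⁸ + 1.665×10⁹ = 1.976×10⁹ K⁴.

T ≈ 211 K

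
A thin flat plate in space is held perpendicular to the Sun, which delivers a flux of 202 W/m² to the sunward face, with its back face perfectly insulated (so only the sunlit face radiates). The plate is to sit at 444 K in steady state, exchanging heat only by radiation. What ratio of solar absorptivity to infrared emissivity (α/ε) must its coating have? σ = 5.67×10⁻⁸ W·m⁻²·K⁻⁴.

Balance: αS·A = εσ·1A·T⁴ ⇒ α/ε = σT⁴/S.
α/ε = 5.67×10⁻⁸·(444)⁴/202 = 5.67×10⁻⁸·3.886×10¹⁰/202.

α/ε ≈ 10.9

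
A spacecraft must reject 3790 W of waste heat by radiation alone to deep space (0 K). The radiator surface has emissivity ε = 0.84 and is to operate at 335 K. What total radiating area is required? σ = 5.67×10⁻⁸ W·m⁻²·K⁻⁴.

A ≈ 6.32 m²

P = εσA T⁴ ⇒ A = P/(εσT⁴).
T⁴ = 1.259×10¹⁰ K⁴.
A = 3790/(0.84 × 5.67×10⁻⁸ × 1.259×10¹⁰).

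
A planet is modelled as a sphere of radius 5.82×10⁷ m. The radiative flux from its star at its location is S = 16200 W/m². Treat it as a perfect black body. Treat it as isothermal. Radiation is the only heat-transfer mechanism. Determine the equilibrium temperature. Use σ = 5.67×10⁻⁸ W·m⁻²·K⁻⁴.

T ≈ 517 K

At equilibrium, absorbed power = emitted power.
Absorbing cross-section = πr² = 1.064×10¹⁶ m²; emitting surface = 4πr² = 4.257×10¹⁶ m² (ratio 4).
S·A_cross = εσ·A_surf·T⁴  ⇒  T⁴ = S/(4σ).
T⁴ = 1.00·16200/(4·5.67×10⁻⁸) = 7.143×10¹⁰ K⁴.
T = (7.143×10¹⁰)^(1/4).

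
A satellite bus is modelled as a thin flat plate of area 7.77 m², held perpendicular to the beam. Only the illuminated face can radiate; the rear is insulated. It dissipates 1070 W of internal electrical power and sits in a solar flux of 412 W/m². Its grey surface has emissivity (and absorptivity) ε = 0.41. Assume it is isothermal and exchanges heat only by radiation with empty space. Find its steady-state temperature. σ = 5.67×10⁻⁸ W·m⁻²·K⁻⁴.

At steady state, absorbed solar power + internal power = radiated power.
Absorbed: α·S·A_cross = 0.41·412·7.770 = 1313 W (cross-section A).
Total input = 1313 + 1070 = 2383 W.
Radiated: εσ·A_surf·T⁴ with A_surf = A = 7.770 m².
T⁴ = 2383/(0.41·5.67×10⁻⁸·7.770) = 1.319×10¹⁰ K⁴.

T ≈ 339 K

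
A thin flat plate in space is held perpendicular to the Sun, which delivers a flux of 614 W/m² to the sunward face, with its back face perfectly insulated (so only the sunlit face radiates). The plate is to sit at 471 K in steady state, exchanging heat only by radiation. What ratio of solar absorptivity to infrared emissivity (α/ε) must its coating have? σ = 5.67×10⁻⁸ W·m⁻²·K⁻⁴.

Balance: αS·A = εσ·1A·T⁴ ⇒ α/ε = σT⁴/S.
α/ε = 5.67×10⁻⁸·(471)⁴/614 = 5.67×10⁻⁸·4.921×10¹⁰/614.

α/ε ≈ 4.54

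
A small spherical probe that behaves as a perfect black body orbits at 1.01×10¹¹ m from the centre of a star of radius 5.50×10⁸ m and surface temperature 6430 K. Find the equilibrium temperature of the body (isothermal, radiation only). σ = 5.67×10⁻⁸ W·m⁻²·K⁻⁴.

The star's surface emits σT_*⁴; at distance d the flux is S = σT_*⁴(R_*/d)².
S = 5.67×10⁻⁸·(6430)⁴·(5.50×10⁸/1.01×10¹¹)² = 2874 W/m².
For an isothermal sphere T⁴ = (1−a)S/(4σ) = 1.267×10¹⁰ K⁴.

T ≈ 336 K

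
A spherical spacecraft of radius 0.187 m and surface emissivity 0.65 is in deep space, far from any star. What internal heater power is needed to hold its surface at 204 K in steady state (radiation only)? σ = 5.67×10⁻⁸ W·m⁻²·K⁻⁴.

P ≈ 28.0 W

P = εσ·4πr²·T⁴.
4πr² = 0.4394 m²; T⁴ = 1.732×10⁹ K⁴.
P = 0.65·5.67×10⁻⁸·0.4394·1.732×10⁹.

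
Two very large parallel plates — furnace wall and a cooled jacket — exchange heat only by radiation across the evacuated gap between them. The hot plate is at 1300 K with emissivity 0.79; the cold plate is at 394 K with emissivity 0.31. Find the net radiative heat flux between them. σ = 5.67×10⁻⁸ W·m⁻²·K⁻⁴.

For two infinite grey parallel plates, q = σ(T₁⁴ − T₂⁴)/(1/ε₁ + 1/ε₂ − 1).
T₁⁴ − T₂⁴ = 2.856×10¹² − 2.410×10¹⁰ = 2.832×10¹² K⁴.
1/ε₁ + 1/ε₂ − 1 = 1.266 + 3.226 − 1 = 3.492.
q = 5.67×10⁻⁸ × 2.832×10¹² / 3.492.

q ≈ 46000 W/m²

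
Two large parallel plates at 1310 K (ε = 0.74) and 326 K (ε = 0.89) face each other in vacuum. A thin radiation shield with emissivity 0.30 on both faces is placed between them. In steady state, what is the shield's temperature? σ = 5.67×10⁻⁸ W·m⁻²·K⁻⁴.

T_s ≈ 1090 K

In steady state the net flux on the hot side equals that on the cold side.
σ(T₁⁴−T_s⁴)/D₁ = σ(T_s⁴−T₂⁴)/D₂, with D₁ = 1/ε₁+1/ε_s−1 = 3.685, D₂ = 1/ε_s+1/ε₂−1 = 3.457.
Solve for T_s⁴: T_s⁴ = (D₂·T₁⁴ + D₁·T₂⁴)/(D₁+D₂) = 1.431×10¹² K⁴.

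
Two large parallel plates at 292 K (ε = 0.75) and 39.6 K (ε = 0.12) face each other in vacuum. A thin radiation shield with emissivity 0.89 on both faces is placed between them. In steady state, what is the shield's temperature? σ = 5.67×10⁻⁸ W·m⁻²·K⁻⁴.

In steady state the net flux on the hot side equals that on the cold side.
σ(T₁⁴−T_s⁴)/D₁ = σ(T_s⁴−T₂⁴)/D₂, with D₁ = 1/ε₁+1/ε_s−1 = 1.457, D₂ = 1/ε_s+1/ε₂−1 = 8.457.
Solve for T_s⁴: T_s⁴ = (D₂·T₁⁴ + D₁·T₂⁴)/(D₁+D₂) = 6.202×10⁹ K⁴.

T_s ≈ 281 K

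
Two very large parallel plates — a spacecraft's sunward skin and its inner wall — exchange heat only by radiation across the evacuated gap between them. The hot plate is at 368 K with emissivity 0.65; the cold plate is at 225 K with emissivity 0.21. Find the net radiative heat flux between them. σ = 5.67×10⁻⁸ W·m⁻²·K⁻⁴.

For two infinite grey parallel plates, q = σ(T₁⁴ − T₂⁴)/(1/ε₁ + 1/ε₂ − 1).
T₁⁴ − T₂⁴ = 1.834×10¹⁰ − 2.563×10⁹ = 1.578×10¹⁰ K⁴.
1/ε₁ + 1/ε₂ − 1 = 1.538 + 4.762 − 1 = 5.300.
q = 5.67×10⁻⁸ × 1.578×10¹⁰ / 5.300.

q ≈ 169 W/m²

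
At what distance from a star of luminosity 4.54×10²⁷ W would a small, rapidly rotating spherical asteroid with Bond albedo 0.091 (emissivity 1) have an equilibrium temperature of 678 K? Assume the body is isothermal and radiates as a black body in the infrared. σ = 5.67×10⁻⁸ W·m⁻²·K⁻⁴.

d ≈ 8.28×10¹⁰ m

For an isothermal black-emitting sphere, (1−a)S·πr² = σ·4πr²·T⁴ ⇒ S = 4σT⁴/(1−a).
S = 4·5.67×10⁻⁸·(678)⁴/0.909 = 52720 W/m².
Flux falls as S = L/(4πd²), so d = √(L/(4πS)) = √(4.54×10²⁷/(4π·52720)).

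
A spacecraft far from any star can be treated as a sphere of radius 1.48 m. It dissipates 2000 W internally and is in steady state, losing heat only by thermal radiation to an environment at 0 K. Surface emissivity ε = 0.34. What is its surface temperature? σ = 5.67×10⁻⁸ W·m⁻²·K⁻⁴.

Steady state: internal power = radiated power, P = εσA T⁴.
Radiating area A = 4πr² = 27.53 m².
T⁴ = P/(εσA) = 2000/(0.34·5.67×10⁻⁸·27.53) = 3.769×10⁹ K⁴.
T = (3.769×10⁹)^(1/4).

T ≈ 248 K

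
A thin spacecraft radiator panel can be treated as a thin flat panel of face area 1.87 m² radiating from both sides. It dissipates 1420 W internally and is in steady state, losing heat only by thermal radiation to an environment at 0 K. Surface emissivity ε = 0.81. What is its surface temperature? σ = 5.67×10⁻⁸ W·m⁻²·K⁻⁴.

Steady state: internal power = radiated power, P = εσA T⁴.
Radiating area A = 2·1.87 = 3.740 m².
T⁴ = P/(εσA) = 1420/(0.81·5.67×10⁻⁸·3.740) = 8.267×10⁹ K⁴.
T = (8.267×10⁹)^(1/4).

T ≈ 302 K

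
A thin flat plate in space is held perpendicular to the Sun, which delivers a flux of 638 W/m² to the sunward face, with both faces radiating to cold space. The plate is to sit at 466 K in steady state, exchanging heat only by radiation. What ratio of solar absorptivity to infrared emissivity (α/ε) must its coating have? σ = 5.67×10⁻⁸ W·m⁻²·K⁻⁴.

α/ε ≈ 8.38

Balance: αS·A = εσ·2A·T⁴ ⇒ α/ε = 2σT⁴/S.
α/ε = 2·5.67×10⁻⁸·(466)⁴/638 = 2·5.67×10⁻⁸·4.716×10¹⁰/638.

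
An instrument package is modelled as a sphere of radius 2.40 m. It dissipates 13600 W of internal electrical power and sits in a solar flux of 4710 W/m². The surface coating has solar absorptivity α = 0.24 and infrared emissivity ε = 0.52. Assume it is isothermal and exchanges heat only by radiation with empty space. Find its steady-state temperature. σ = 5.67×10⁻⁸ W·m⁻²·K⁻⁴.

At steady state, absorbed solar power + internal power = radiated power.
Absorbed: α·S·A_cross = 0.24·4710·18.10 = 20460 W (cross-section πr²).
Total input = 20460 + 13600 = 34060 W.
Radiated: εσ·A_surf·T⁴ with A_surf = 4πr² = 72.38 m².
T⁴ = 34060/(0.52·5.67×10⁻⁸·72.38) = 1.596×10¹⁰ K⁴.

T ≈ 355 K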